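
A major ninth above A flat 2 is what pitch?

B flat 3

Two letters up from A (plus an octave) reaches B.
A major ninth spans 14 semitones, so from Ab2 the target pitch is Bb3.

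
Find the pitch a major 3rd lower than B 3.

G 3

Counting three letter names down from B lands on G.
A major third is 4 semitones; 4 semitones down from B3 gives G3.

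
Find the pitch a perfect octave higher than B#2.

B#3

The letter stays B (same as the start), shifted an octave up.
A perfect octave is 12 semitones; 12 semitones up from B#2 gives B#3.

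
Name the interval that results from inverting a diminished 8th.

Inverted interval numbers add to nine, so an octave pairs with a unison (8 + 1 = 9).
And diminished becomes augmented under inversion, so we get an augmented unison.

augmented 1st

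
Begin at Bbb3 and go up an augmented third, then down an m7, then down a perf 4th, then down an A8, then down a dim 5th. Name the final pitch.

Bbb3 up an augmented third → D4 (5 semitones).
A minor seventh down from D4 is E3.
Down a perfect fourth from E3: B2 (5 semitones down).
Down an augmented octave from B2: Bb1 (13 semitones down).
A diminished fifth down from Bb1 is E1.

E1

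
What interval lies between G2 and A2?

M2

G to A spans two letter names (G-A) — that makes it a second of some quality.
The major second spans 2 semitones, and G2 to A2 is exactly 2 semitones — so this is a major second.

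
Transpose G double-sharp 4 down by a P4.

Counting four letter names down from G lands on D.
A perfect fourth is 5 semitones; 5 semitones down from G##4 gives D##4.

D double-sharp 4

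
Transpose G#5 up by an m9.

A6

The ninth's letter: G up two letter names plus an octave → A.
A minor ninth is 13 semitones; 13 semitones up from G#5 gives A6.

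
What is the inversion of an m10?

First reduce the compound minor tenth to its simple form, a minor third.
Inverted interval numbers add to nine, so a third pairs with a sixth (3 + 6 = 9).
The quality also flips — minor becomes major — giving a major sixth.

major 6th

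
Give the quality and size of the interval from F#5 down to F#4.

Descending from F#5 to F#4 is the same interval as ascending F#4 to F#5.
F to F is the same letter name, plus an octave: an octave.
F#4 to F#5 is 12 semitones, matching the perfect octave exactly, so the quality is perfect.

perfect 8th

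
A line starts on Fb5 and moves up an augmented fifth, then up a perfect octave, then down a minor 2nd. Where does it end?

B6

Up an augmented fifth from Fb5: C6 (8 semitones up).
Up a perfect octave from C6: C7 (12 semitones up).
Down a minor second from C7: B6 (1 semitone down).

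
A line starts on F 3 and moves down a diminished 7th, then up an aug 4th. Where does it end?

C double-sharp 3

Down a diminished seventh from F3: G#2 (9 semitones down).
An augmented fourth up from G#2 is C##3.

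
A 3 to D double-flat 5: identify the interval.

doubly diminished eleventh

A to D spans four letter names (A-B-C-D), plus an octave: an eleventh.
A perfect eleventh would be 17 semitones; A3 to Dbb5 is 15, two semitones narrower, so the interval is doubly diminished.
(Equivalently, a compound doubly diminished fourth: a doubly diminished fourth plus an octave.)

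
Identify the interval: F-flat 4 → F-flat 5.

F to F is the same letter name, plus an octave: an octave.
Fb4 to Fb5 is 12 semitones, matching the perfect octave exactly, so the quality is perfect.

P8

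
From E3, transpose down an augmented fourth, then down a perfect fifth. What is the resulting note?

Eb2

Down an augmented fourth from E3: Bb2 (6 semitones down).
Down a perfect fifth from Bb2: Eb2 (7 semitones down).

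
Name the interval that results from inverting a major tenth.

First reduce the compound major tenth to its simple form, a major third.
Inverted interval numbers add to nine, so a third pairs with a sixth (3 + 6 = 9).
And major becomes minor under inversion, so we get a minor sixth.

minor 6th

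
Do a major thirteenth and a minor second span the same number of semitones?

No

A major thirteenth is 21 semitones but a minor second is 1 semitone — different sizes.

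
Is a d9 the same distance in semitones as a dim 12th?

A diminished ninth spans 12 semitones; a diminished twelfth spans 18 semitones. They differ by 6.

No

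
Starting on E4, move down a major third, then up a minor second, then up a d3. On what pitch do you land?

A major third down from E4 is C4.
Up a minor second from C4: Db4 (1 semitone up).
Db4 up a diminished third → Fbb4 (2 semitones).

Fbb4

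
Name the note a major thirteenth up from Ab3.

The thirteenth's letter: A up six letter names plus an octave → F.
A major thirteenth is 21 semitones; 21 semitones up from Ab3 gives F5.

F5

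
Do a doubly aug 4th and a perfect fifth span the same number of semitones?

A doubly augmented fourth spans 7 semitones, and a perfect fifth also spans 7 semitones — they're enharmonic.

Yes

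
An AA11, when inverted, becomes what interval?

dd5

First reduce the compound doubly augmented eleventh to its simple form, a doubly augmented fourth.
Interval numbers invert to sum to nine: 4 + 5 = 9, so a fourth inverts to a fifth.
Quality inverts too: doubly augmented becomes doubly diminished. That makes the inversion a doubly diminished fifth.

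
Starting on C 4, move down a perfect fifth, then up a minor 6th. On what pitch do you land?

D flat 4

C4 down a perfect fifth → F3 (7 semitones).
Up a minor sixth from F3: Db4 (8 semitones up).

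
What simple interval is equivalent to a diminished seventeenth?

d3

Each octave removed subtracts seven from the number: 17 − 14 = 3.
That makes a diminished seventeenth a compound diminished third — 2 octaves plus a diminished third.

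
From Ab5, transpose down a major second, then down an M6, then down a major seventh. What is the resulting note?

Cbb4

A major second down from Ab5 is Gb5.
A major sixth down from Gb5 is Bbb4.
Bbb4 down a major seventh → Cbb4 (11 semitones).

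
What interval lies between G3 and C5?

G to C spans four letter names (G-A-B-C), plus an octave, so the interval is some kind of eleventh.
G3 to C5 is 17 semitones, matching the perfect eleventh exactly, so the quality is perfect.
(Equivalently, a compound perfect fourth: a perfect fourth plus an octave.)

perfect eleventh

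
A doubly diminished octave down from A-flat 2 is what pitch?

A-sharp 1

For an octave the letter name doesn't change: still A, an octave down.
Moving 10 semitones down from Ab2 (the size of a doubly diminished octave) reaches A#1.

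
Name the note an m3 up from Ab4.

Counting three letter names up from A lands on C.
Moving 3 semitones up from Ab4 (the size of a minor third) reaches Cb5.

Cb5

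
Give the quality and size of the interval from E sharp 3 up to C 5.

E to C spans six letter names (E-F-G-A-B-C), plus an octave, so the interval is some kind of thirteenth.
The major thirteenth is 21 semitones; here we have 19, two semitones narrower: diminished.
(Equivalently, a compound diminished sixth: a diminished sixth plus an octave.)

d13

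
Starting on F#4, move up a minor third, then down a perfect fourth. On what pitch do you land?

E4

F#4 up a minor third → A4 (3 semitones).
Down a perfect fourth from A4: E4 (5 semitones down).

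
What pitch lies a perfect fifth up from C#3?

Five letter names up from C: G.
A perfect fifth spans 7 semitones, so from C#3 the target pitch is G#3.

G#3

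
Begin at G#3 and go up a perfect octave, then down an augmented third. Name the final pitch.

A perfect octave up from G#3 is G#4.
Down an augmented third from G#4: Eb4 (5 semitones down).

Eb4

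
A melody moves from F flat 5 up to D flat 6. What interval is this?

F to D spans six letter names (F-G-A-B-C-D), so the interval is some kind of sixth.
Fb5 to Db6 is 9 semitones, matching the major sixth exactly, so the quality is major.

M6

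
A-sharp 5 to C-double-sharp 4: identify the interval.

Descending from A#5 to C##4 is the same interval as ascending C##4 to A#5.
C to A spans six letter names (C-D-E-F-G-A), plus an octave — that makes it a thirteenth of some quality.
At 20 semitones, C##4→A#5 falls one short of a major thirteenth: minor.
(Equivalently, a compound minor sixth: a minor sixth plus an octave.)

minor thirteenth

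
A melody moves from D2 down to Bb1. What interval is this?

Descending from D2 to Bb1 is the same interval as ascending Bb1 to D2.
B to D spans three letter names (B-C-D), so the interval is some kind of third.
The major third spans 4 semitones, and Bb1 to D2 is exactly 4 semitones — so this is a major third.

major third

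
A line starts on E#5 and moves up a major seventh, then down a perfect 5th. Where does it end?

Up a major seventh from E#5: D##6 (11 semitones up).
D##6 down a perfect fifth → G##5 (7 semitones).

G##5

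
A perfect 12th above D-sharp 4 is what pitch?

A-sharp 5

Counting five letter names plus an octave up from D lands on A.
Moving 19 semitones up from D#4 (the size of a perfect twelfth) reaches A#5.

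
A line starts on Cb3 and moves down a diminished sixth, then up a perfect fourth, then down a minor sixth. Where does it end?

C#2

Cb3 down a diminished sixth → E2 (7 semitones).
A perfect fourth up from E2 is A2.
A minor sixth down from A2 is C#2.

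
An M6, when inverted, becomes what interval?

The rule of nine gives the new number: 9 − 6 = 3, so a sixth becomes a third.
The quality also flips — major becomes minor — giving a minor third.

minor third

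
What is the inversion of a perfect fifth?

The rule of nine gives the new number: 9 − 5 = 4, so a fifth becomes a fourth.
And perfect stays perfect under inversion, so we get a perfect fourth.

P4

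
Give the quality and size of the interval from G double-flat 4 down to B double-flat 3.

m6

Descending from Gbb4 to Bbb3 is the same interval as ascending Bbb3 to Gbb4.
B to G spans six letter names (B-C-D-E-F-G): a sixth.
At 8 semitones, Bbb3→Gbb4 falls one short of a major sixth: minor.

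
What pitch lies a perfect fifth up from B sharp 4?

F double-sharp 5

The fifth takes the letter from B up to F.
Moving 7 semitones up from B#4 (the size of a perfect fifth) reaches F##5.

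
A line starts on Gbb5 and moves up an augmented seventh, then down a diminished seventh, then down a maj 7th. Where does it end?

A4

Up an augmented seventh from Gbb5: F6 (12 semitones up).
A diminished seventh down from F6 is G#5.
Down a major seventh from G#5: A4 (11 semitones down).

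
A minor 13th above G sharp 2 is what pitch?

Six letters up from G (plus an octave) reaches E.
A minor thirteenth spans 20 semitones, so from G#2 the target pitch is E4.

E 4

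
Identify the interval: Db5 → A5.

D to A spans five letter names (D-E-F-G-A) — that makes it a fifth of some quality.
A perfect fifth would be 7 semitones; Db5 to A5 is 8, one semitone wider, so the interval is augmented.

augmented fifth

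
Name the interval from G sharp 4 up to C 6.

G to C spans four letter names (G-A-B-C), plus an octave, so the interval is some kind of eleventh.
G#4 to C6 spans 16 semitones — one semitone narrower than the perfect eleventh (17) — giving a diminished eleventh.
(Equivalently, a compound diminished fourth: a diminished fourth plus an octave.)

d11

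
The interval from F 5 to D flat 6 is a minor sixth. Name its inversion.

Interval numbers invert to sum to nine: 6 + 3 = 9, so a sixth inverts to a third.
And minor becomes major under inversion, so we get a major third.

M3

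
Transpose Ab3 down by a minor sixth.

C3

Six letter names down from A: C.
A minor sixth is 8 semitones; 8 semitones down from Ab3 gives C3.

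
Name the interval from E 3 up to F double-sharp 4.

E to F spans two letter names (E-F), plus an octave: a ninth.
A major ninth would be 14 semitones; E3 to F##4 is 15, one semitone wider, so the interval is augmented.
(Equivalently, a compound augmented second: an augmented second plus an octave.)

augmented ninth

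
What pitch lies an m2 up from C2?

Db2

Counting two letter names up from C lands on D.
A minor second is 1 semitone; 1 semitone up from C2 gives Db2.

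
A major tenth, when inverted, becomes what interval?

m6

First reduce the compound major tenth to its simple form, a major third.
The rule of nine gives the new number: 9 − 3 = 6, so a third becomes a sixth.
The quality also flips — major becomes minor — giving a minor sixth.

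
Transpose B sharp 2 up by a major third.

The third takes the letter from B up to D.
A major third spans 4 semitones, so from B#2 the target pitch is D##3.

D double-sharp 3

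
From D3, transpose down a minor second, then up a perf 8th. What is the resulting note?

A minor second down from D3 is C#3.
C#3 up a perfect octave → C#4 (12 semitones).

C#4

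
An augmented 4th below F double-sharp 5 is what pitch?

Counting four letter names down from F lands on C.
Moving 6 semitones down from F##5 (the size of an augmented fourth) reaches C#5.

C sharp 5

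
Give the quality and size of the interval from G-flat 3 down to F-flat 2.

Descending from Gb3 to Fb2 is the same interval as ascending Fb2 to Gb3.
F to G spans two letter names (F-G), plus an octave, so the interval is some kind of ninth.
Counting semitones, Fb2→Gb3 is 14, which is the major ninth.
(Equivalently, a compound major second: a major second plus an octave.)

major ninth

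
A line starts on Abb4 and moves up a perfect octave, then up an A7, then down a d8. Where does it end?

G#5

Abb4 up a perfect octave → Abb5 (12 semitones).
Abb5 up an augmented seventh → G6 (12 semitones).
Down a diminished octave from G6: G#5 (11 semitones down).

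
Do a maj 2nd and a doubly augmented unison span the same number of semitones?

A major second spans 2 semitones, and a doubly augmented unison also spans 2 semitones — they're enharmonic.

Yes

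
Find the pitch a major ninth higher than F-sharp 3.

Counting two letter names plus an octave up from F lands on G.
A major ninth is 14 semitones; 14 semitones up from F#3 gives G#4.

G-sharp 4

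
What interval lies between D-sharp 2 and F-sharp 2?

minor third

D to F spans three letter names (D-E-F), so the interval is some kind of third.
D#2 to F#2 is 3 semitones, a half step short of the major third (4), so this is minor.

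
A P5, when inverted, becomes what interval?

The rule of nine gives the new number: 9 − 5 = 4, so a fifth becomes a fourth.
Quality inverts too: perfect stays perfect. That makes the inversion a perfect fourth.

perfect fourth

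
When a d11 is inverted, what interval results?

First reduce the compound diminished eleventh to its simple form, a diminished fourth.
Inverted interval numbers add to nine, so a fourth pairs with a fifth (4 + 5 = 9).
Quality inverts too: diminished becomes augmented. That makes the inversion an augmented fifth.

A5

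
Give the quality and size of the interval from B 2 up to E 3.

B to E spans four letter names (B-C-D-E), so the interval is some kind of fourth.
The perfect fourth spans 5 semitones, and B2 to E3 is exactly 5 semitones — so this is a perfect fourth.

perfect fourth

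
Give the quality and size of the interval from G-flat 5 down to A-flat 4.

minor seventh

Descending from Gb5 to Ab4 is the same interval as ascending Ab4 to Gb5.
A to G spans seven letter names (A-B-C-D-E-F-G) — that makes it a seventh of some quality.
A major seventh would be 11 semitones, but Ab4 to Gb5 is 10 — one semitone narrower, making it a minor seventh.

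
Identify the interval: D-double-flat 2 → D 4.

D to D is the same letter name, plus 2 octaves — that makes it a fifteenth of some quality.
Dbb2 to D4 spans 26 semitones — two semitones wider than the perfect fifteenth (24) — giving a doubly augmented fifteenth.
(Equivalently, a compound doubly augmented octave: a doubly augmented octave plus an octave.)

doubly augmented fifteenth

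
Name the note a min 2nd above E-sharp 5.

F-sharp 5

Counting two letter names up from E lands on F.
A minor second spans 1 semitone, so from E#5 the target pitch is F#5.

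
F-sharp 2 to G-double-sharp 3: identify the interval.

augmented ninth

F to G spans two letter names (F-G), plus an octave: a ninth.
F#2 to G##3 spans 15 semitones — one semitone wider than the major ninth (14) — giving an augmented ninth.
(Equivalently, a compound augmented second: an augmented second plus an octave.)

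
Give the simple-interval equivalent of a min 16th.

Subtracting seven from the interval number removes an octave: 16 − 14 = 2.
Quality carries through unchanged, so the simple form is a minor second.

minor 2nd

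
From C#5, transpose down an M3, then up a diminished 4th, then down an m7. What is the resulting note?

C#5 down a major third → A4 (4 semitones).
Up a diminished fourth from A4: Db5 (4 semitones up).
A minor seventh down from Db5 is Eb4.

Eb4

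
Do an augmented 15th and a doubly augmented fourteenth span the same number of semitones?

Yes

An augmented fifteenth = 25 semitones = a doubly augmented fourteenth; enharmonically equal.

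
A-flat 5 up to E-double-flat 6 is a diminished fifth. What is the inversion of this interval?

augmented 4th

The rule of nine gives the new number: 9 − 5 = 4, so a fifth becomes a fourth.
The quality also flips — diminished becomes augmented — giving an augmented fourth.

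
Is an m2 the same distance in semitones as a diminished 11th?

A minor second spans 1 semitone; a diminished eleventh spans 16 semitones. They differ by 15.

No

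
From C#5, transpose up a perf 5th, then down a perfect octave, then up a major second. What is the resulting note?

A#4

Up a perfect fifth from C#5: G#5 (7 semitones up).
A perfect octave down from G#5 is G#4.
A major second up from G#4 is A#4.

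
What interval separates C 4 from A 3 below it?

m3

Descending from C4 to A3 is the same interval as ascending A3 to C4.
A to C spans three letter names (A-B-C), so the interval is some kind of third.
A major third would be 4 semitones, but A3 to C4 is 3 — one semitone narrower, making it a minor third.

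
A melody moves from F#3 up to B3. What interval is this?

P4

F to B spans four letter names (F-G-A-B), so the interval is some kind of fourth.
Counting semitones, F#3→B3 is 5, which is the perfect fourth.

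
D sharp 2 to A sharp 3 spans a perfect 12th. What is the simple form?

perfect fifth

Each octave removed subtracts seven from the number: 12 − 7 = 5.
So a perfect twelfth is an octave plus a perfect fifth. The quality is unchanged.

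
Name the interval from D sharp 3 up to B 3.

D to B spans six letter names (D-E-F-G-A-B): a sixth.
At 8 semitones, D#3→B3 falls one short of a major sixth: minor.

minor 6th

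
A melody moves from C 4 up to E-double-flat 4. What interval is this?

C to E spans three letter names (C-D-E) — that makes it a third of some quality.
C4 to Ebb4 spans 2 semitones — two semitones narrower than the major third (4) — giving a diminished third.

diminished third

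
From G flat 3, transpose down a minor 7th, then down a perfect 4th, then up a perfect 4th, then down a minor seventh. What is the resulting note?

B flat 1

Gb3 down a minor seventh → Ab2 (10 semitones).
Down a perfect fourth from Ab2: Eb2 (5 semitones down).
Up a perfect fourth from Eb2: Ab2 (5 semitones up).
Ab2 down a minor seventh → Bb1 (10 semitones).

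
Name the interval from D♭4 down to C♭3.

Descending from Db4 to Cb3 is the same interval as ascending Cb3 to Db4.
C to D spans two letter names (C-D), plus an octave, so the interval is some kind of ninth.
The major ninth spans 14 semitones, and Cb3 to Db4 is exactly 14 semitones — so this is a major ninth.
(Equivalently, a compound major second: a major second plus an octave.)

major ninth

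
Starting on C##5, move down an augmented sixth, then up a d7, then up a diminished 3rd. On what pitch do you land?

Fbb5

Down an augmented sixth from C##5: E4 (10 semitones down).
Up a diminished seventh from E4: Db5 (9 semitones up).
A diminished third up from Db5 is Fbb5.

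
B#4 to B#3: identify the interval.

Descending from B#4 to B#3 is the same interval as ascending B#3 to B#4.
B to B is the same letter name, plus an octave: an octave.
B#3 to B#4 is 12 semitones, matching the perfect octave exactly, so the quality is perfect.

perfect 8th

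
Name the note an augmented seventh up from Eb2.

D#3

The seventh takes the letter from E up to D.
An augmented seventh is 12 semitones; 12 semitones up from Eb2 gives D#3.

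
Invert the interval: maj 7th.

Interval numbers invert to sum to nine: 7 + 2 = 9, so a seventh inverts to a second.
The quality also flips — major becomes minor — giving a minor second.

m2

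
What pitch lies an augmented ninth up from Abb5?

Counting two letter names plus an octave up from A lands on B.
An augmented ninth is 15 semitones; 15 semitones up from Abb5 gives Bb6.

Bb6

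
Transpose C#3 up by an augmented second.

The second takes the letter from C up to D.
An augmented second is 3 semitones; 3 semitones up from C#3 gives D##3.

D##3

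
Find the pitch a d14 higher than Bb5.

Abb7

Seven letters up from B (plus an octave) reaches A.
A diminished fourteenth is 21 semitones; 21 semitones up from Bb5 gives Abb7.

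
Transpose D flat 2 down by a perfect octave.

An octave keeps the letter name D, an octave down from D.
A perfect octave spans 12 semitones, so from Db2 the target pitch is Db1.

D flat 1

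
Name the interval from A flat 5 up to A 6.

A to A is the same letter name, plus an octave, so the interval is some kind of octave.
Ab5 to A6 spans 13 semitones — one semitone wider than the perfect octave (12) — giving an augmented octave.

augmented octave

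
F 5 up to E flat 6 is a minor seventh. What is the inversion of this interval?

major second

Inverted interval numbers add to nine, so a seventh pairs with a second (7 + 2 = 9).
And minor becomes major under inversion, so we get a major second.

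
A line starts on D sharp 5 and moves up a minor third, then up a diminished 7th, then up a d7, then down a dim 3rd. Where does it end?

B flat 6

Up a minor third from D#5: F#5 (3 semitones up).
A diminished seventh up from F#5 is Eb6.
Eb6 up a diminished seventh → Dbb7 (9 semitones).
A diminished third down from Dbb7 is Bb6.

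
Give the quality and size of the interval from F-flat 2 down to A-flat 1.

Descending from Fb2 to Ab1 is the same interval as ascending Ab1 to Fb2.
A to F spans six letter names (A-B-C-D-E-F) — that makes it a sixth of some quality.
A major sixth would be 9 semitones, but Ab1 to Fb2 is 8 — one semitone narrower, making it a minor sixth.

m6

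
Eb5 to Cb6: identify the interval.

minor sixth

E to C spans six letter names (E-F-G-A-B-C), so the interval is some kind of sixth.
Eb5 to Cb6 is 8 semitones, a half step short of the major sixth (9), so this is minor.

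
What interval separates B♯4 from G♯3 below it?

major tenth

Descending from B#4 to G#3 is the same interval as ascending G#3 to B#4.
G to B spans three letter names (G-A-B), plus an octave: a tenth.
Counting semitones, G#3→B#4 is 16, which is the major tenth.
(Equivalently, a compound major third: a major third plus an octave.)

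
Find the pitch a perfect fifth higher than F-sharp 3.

Counting five letter names up from F lands on C.
A perfect fifth is 7 semitones; 7 semitones up from F#3 gives C#4.

C-sharp 4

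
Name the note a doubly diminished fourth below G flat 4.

Counting four letter names down from G lands on D.
Moving 3 semitones down from Gb4 (the size of a doubly diminished fourth) reaches D#4.

D sharp 4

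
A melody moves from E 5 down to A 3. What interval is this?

Descending from E5 to A3 is the same interval as ascending A3 to E5.
A to E spans five letter names (A-B-C-D-E), plus an octave — that makes it a twelfth of some quality.
The perfect twelfth spans 19 semitones, and A3 to E5 is exactly 19 semitones — so this is a perfect twelfth.
(Equivalently, a compound perfect fifth: a perfect fifth plus an octave.)

P12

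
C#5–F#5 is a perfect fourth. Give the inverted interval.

The rule of nine gives the new number: 9 − 4 = 5, so a fourth becomes a fifth.
The quality also flips — perfect stays perfect — giving a perfect fifth.

perfect fifth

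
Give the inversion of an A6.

Interval numbers invert to sum to nine: 6 + 3 = 9, so a sixth inverts to a third.
Quality inverts too: augmented becomes diminished. That makes the inversion a diminished third.

d3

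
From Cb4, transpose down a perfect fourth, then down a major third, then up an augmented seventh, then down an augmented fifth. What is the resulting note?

A perfect fourth down from Cb4 is Gb3.
Down a major third from Gb3: Ebb3 (4 semitones down).
Up an augmented seventh from Ebb3: D4 (12 semitones up).
An augmented fifth down from D4 is Gb3.

Gb3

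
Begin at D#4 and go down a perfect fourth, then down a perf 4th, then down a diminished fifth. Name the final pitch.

A##2

D#4 down a perfect fourth → A#3 (5 semitones).
A#3 down a perfect fourth → E#3 (5 semitones).
Down a diminished fifth from E#3: A##2 (6 semitones down).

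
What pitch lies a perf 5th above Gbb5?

Dbb6

Counting five letter names up from G lands on D.
A perfect fifth is 7 semitones; 7 semitones up from Gbb5 gives Dbb6.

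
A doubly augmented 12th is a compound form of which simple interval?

doubly augmented 5th

Each octave removed subtracts seven from the number: 12 − 7 = 5.
Quality carries through unchanged, so the simple form is a doubly augmented fifth.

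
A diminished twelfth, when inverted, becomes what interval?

First reduce the compound diminished twelfth to its simple form, a diminished fifth.
The rule of nine gives the new number: 9 − 5 = 4, so a fifth becomes a fourth.
Quality inverts too: diminished becomes augmented. That makes the inversion an augmented fourth.

augmented fourth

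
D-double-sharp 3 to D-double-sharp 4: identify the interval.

perfect 8th

D to D is the same letter name, plus an octave, so the interval is some kind of octave.
D##3 to D##4 is 12 semitones, matching the perfect octave exactly, so the quality is perfect.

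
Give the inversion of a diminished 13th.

First reduce the compound diminished thirteenth to its simple form, a diminished sixth.
The rule of nine gives the new number: 9 − 6 = 3, so a sixth becomes a third.
Quality inverts too: diminished becomes augmented. That makes the inversion an augmented third.

A3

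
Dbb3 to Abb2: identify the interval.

Descending from Dbb3 to Abb2 is the same interval as ascending Abb2 to Dbb3.
A to D spans four letter names (A-B-C-D), so the interval is some kind of fourth.
Abb2 to Dbb3 is 5 semitones, matching the perfect fourth exactly, so the quality is perfect.

perfect fourth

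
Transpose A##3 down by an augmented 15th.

A fifteenth keeps the letter name A, two octaves down from A.
An augmented fifteenth spans 25 semitones, so from A##3 the target pitch is A#1.

A#1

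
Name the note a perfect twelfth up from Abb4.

The twelfth's letter: A up five letter names plus an octave → E.
A perfect twelfth is 19 semitones; 19 semitones up from Abb4 gives Ebb6.

Ebb6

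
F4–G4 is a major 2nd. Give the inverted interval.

minor seventh

Interval numbers invert to sum to nine: 2 + 7 = 9, so a second inverts to a seventh.
The quality also flips — major becomes minor — giving a minor seventh.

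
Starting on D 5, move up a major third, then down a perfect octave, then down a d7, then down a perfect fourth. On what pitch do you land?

Up a major third from D5: F#5 (4 semitones up).
A perfect octave down from F#5 is F#4.
Down a diminished seventh from F#4: G##3 (9 semitones down).
G##3 down a perfect fourth → D##3 (5 semitones).

D double-sharp 3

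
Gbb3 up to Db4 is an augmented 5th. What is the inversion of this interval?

Interval numbers invert to sum to nine: 5 + 4 = 9, so a fifth inverts to a fourth.
And augmented becomes diminished under inversion, so we get a diminished fourth.

diminished fourth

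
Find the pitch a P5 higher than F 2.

Five letter names up from F: C.
A perfect fifth spans 7 semitones, so from F2 the target pitch is C3.

C 3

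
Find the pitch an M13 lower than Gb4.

Bbb2

Six letters down from G (plus an octave) reaches B.
Moving 21 semitones down from Gb4 (the size of a major thirteenth) reaches Bbb2.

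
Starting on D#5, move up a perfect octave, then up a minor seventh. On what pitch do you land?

Up a perfect octave from D#5: D#6 (12 semitones up).
Up a minor seventh from D#6: C#7 (10 semitones up).

C#7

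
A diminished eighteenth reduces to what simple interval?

Subtracting seven from the interval number removes an octave: 18 − 14 = 4.
That makes a diminished eighteenth a compound diminished fourth — 2 octaves plus a diminished fourth.

diminished fourth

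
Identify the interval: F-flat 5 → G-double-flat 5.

m2

F to G spans two letter names (F-G), so the interval is some kind of second.
Fb5 to Gbb5 is 1 semitone, a half step short of the major second (2), so this is minor.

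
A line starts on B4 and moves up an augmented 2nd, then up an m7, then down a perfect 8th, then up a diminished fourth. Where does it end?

B4 up an augmented second → C##5 (3 semitones).
Up a minor seventh from C##5: B#5 (10 semitones up).
B#5 down a perfect octave → B#4 (12 semitones).
B#4 up a diminished fourth → E5 (4 semitones).

E5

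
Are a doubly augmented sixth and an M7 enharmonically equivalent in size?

A doubly augmented sixth spans 11 semitones, and a major seventh also spans 11 semitones — they're enharmonic.

Yes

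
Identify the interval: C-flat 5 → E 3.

diminished thirteenth

Descending from Cb5 to E3 is the same interval as ascending E3 to Cb5.
E to C spans six letter names (E-F-G-A-B-C), plus an octave: a thirteenth.
A major thirteenth would be 21 semitones; E3 to Cb5 is 19, two semitones narrower, so the interval is diminished.
(Equivalently, a compound diminished sixth: a diminished sixth plus an octave.)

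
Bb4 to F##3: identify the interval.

Descending from Bb4 to F##3 is the same interval as ascending F##3 to Bb4.
F to B spans four letter names (F-G-A-B), plus an octave — that makes it an eleventh of some quality.
The perfect eleventh is 17 semitones; here we have 15, two semitones narrower: doubly diminished.
(Equivalently, a compound doubly diminished fourth: a doubly diminished fourth plus an octave.)

dd11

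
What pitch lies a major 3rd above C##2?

Counting three letter names up from C lands on E.
A major third spans 4 semitones, so from C##2 the target pitch is E##2.

E##2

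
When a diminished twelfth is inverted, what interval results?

augmented 4th

First reduce the compound diminished twelfth to its simple form, a diminished fifth.
The rule of nine gives the new number: 9 − 5 = 4, so a fifth becomes a fourth.
Quality inverts too: diminished becomes augmented. That makes the inversion an augmented fourth.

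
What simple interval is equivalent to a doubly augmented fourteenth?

Subtracting seven from the interval number removes an octave: 14 − 7 = 7.
So a doubly augmented fourteenth is an octave plus a doubly augmented seventh. The quality is unchanged.

doubly augmented 7th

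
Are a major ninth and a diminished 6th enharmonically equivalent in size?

No

A major ninth spans 14 semitones; a diminished sixth spans 7 semitones. They differ by 7.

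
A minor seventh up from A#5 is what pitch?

The seventh takes the letter from A up to G.
A minor seventh spans 10 semitones, so from A#5 the target pitch is G#6.

G#6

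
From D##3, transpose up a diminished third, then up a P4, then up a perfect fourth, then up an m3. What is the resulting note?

A diminished third up from D##3 is F#3.
Up a perfect fourth from F#3: B3 (5 semitones up).
Up a perfect fourth from B3: E4 (5 semitones up).
Up a minor third from E4: G4 (3 semitones up).

G4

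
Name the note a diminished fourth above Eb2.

Counting four letter names up from E lands on A.
Moving 4 semitones up from Eb2 (the size of a diminished fourth) reaches Abb2.

Abb2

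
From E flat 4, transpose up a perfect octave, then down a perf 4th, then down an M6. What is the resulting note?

D flat 4

Eb4 up a perfect octave → Eb5 (12 semitones).
Down a perfect fourth from Eb5: Bb4 (5 semitones down).
A major sixth down from Bb4 is Db4.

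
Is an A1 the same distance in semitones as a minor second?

An augmented unison spans 1 semitone, and a minor second also spans 1 semitone — they're enharmonic.

Yes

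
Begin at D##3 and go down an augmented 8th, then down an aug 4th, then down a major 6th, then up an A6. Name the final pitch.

A#1

D##3 down an augmented octave → D#2 (13 semitones).
Down an augmented fourth from D#2: A1 (6 semitones down).
A major sixth down from A1 is C1.
C1 up an augmented sixth → A#1 (10 semitones).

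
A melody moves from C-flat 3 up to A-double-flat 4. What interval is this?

C to A spans six letter names (C-D-E-F-G-A), plus an octave — that makes it a thirteenth of some quality.
A major thirteenth would be 21 semitones, but Cb3 to Abb4 is 20 — one semitone narrower, making it a minor thirteenth.
(Equivalently, a compound minor sixth: a minor sixth plus an octave.)

m13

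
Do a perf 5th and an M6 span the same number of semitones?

A perfect fifth spans 7 semitones; a major sixth spans 9 semitones. They differ by 2.

No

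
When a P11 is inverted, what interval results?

First reduce the compound perfect eleventh to its simple form, a perfect fourth.
Interval numbers invert to sum to nine: 4 + 5 = 9, so a fourth inverts to a fifth.
And perfect stays perfect under inversion, so we get a perfect fifth.

P5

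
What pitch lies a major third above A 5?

C sharp 6

Three letter names up from A: C.
Moving 4 semitones up from A5 (the size of a major third) reaches C#6.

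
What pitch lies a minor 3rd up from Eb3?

Gb3

The third takes the letter from E up to G.
Moving 3 semitones up from Eb3 (the size of a minor third) reaches Gb3.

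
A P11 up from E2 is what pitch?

Counting four letter names plus an octave up from E lands on A.
A perfect eleventh spans 17 semitones, so from E2 the target pitch is A3.

A3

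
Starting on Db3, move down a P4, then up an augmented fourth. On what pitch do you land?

Down a perfect fourth from Db3: Ab2 (5 semitones down).
Up an augmented fourth from Ab2: D3 (6 semitones up).

D3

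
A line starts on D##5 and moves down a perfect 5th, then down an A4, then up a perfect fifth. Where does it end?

A#4

D##5 down a perfect fifth → G##4 (7 semitones).
An augmented fourth down from G##4 is D#4.
A perfect fifth up from D#4 is A#4.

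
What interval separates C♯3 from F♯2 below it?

Descending from C#3 to F#2 is the same interval as ascending F#2 to C#3.
F to C spans five letter names (F-G-A-B-C): a fifth.
The perfect fifth spans 7 semitones, and F#2 to C#3 is exactly 7 semitones — so this is a perfect fifth.

perfect 5th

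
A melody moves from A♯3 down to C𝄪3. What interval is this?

minor sixth

Descending from A#3 to C##3 is the same interval as ascending C##3 to A#3.
C to A spans six letter names (C-D-E-F-G-A) — that makes it a sixth of some quality.
C##3 to A#3 is 8 semitones, a half step short of the major sixth (9), so this is minor.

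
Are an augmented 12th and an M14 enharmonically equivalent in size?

No

An augmented twelfth spans 20 semitones; a major fourteenth spans 23 semitones. They differ by 3.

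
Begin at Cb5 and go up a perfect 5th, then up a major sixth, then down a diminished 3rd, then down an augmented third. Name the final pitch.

Ab5

Up a perfect fifth from Cb5: Gb5 (7 semitones up).
Gb5 up a major sixth → Eb6 (9 semitones).
Eb6 down a diminished third → C#6 (2 semitones).
C#6 down an augmented third → Ab5 (5 semitones).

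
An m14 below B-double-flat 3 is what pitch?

C-flat 2

Counting seven letter names plus an octave down from B lands on C.
Moving 22 semitones down from Bbb3 (the size of a minor fourteenth) reaches Cb2.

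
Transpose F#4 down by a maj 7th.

Seven letter names down from F: G.
A major seventh is 11 semitones; 11 semitones down from F#4 gives G3.

G3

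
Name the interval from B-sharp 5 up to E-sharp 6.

B to E spans four letter names (B-C-D-E), so the interval is some kind of fourth.
B#5 to E#6 is 5 semitones, matching the perfect fourth exactly, so the quality is perfect.

perfect 4th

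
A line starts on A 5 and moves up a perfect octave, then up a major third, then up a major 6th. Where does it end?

A sharp 7

A5 up a perfect octave → A6 (12 semitones).
A major third up from A6 is C#7.
Up a major sixth from C#7: A#7 (9 semitones up).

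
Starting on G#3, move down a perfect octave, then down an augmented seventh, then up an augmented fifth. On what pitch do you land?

E2

A perfect octave down from G#3 is G#2.
G#2 down an augmented seventh → Ab1 (12 semitones).
Up an augmented fifth from Ab1: E2 (8 semitones up).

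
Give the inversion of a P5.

P4

Interval numbers invert to sum to nine: 5 + 4 = 9, so a fifth inverts to a fourth.
And perfect stays perfect under inversion, so we get a perfect fourth.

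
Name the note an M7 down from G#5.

A4

The seventh takes the letter from G down to A.
A major seventh is 11 semitones; 11 semitones down from G#5 gives A4.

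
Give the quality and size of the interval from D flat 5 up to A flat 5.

perfect fifth

D to A spans five letter names (D-E-F-G-A) — that makes it a fifth of some quality.
The perfect fifth spans 7 semitones, and Db5 to Ab5 is exactly 7 semitones — so this is a perfect fifth.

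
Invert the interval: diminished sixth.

augmented third

Inverted interval numbers add to nine, so a sixth pairs with a third (6 + 3 = 9).
And diminished becomes augmented under inversion, so we get an augmented third.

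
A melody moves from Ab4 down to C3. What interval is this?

Descending from Ab4 to C3 is the same interval as ascending C3 to Ab4.
C to A spans six letter names (C-D-E-F-G-A), plus an octave: a thirteenth.
At 20 semitones, C3→Ab4 falls one short of a major thirteenth: minor.
(Equivalently, a compound minor sixth: a minor sixth plus an octave.)

minor thirteenth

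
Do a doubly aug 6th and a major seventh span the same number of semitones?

Yes

Both span 11 semitones: a doubly augmented sixth and a major seventh are the same chromatic distance.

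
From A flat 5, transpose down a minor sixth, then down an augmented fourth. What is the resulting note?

G flat 4

Ab5 down a minor sixth → C5 (8 semitones).
C5 down an augmented fourth → Gb4 (6 semitones).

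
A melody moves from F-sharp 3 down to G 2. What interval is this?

Descending from F#3 to G2 is the same interval as ascending G2 to F#3.
G to F spans seven letter names (G-A-B-C-D-E-F): a seventh.
The major seventh spans 11 semitones, and G2 to F#3 is exactly 11 semitones — so this is a major seventh.

M7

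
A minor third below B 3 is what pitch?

G-sharp 3

Counting three letter names down from B lands on G.
A minor third spans 3 semitones, so from B3 the target pitch is G#3.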